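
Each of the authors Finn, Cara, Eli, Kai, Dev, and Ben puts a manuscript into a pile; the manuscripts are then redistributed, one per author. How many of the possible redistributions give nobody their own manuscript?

Count assignments avoiding every fixed point. For any j of the 6 authors fixed to their own manuscript, the other 6−j can be arranged in (6−j)! ways.
By inclusion–exclusion this is Σ_{j=0}^{6} (−1)^j C(6,j)·(6−j)!.
Computing: 720 − 720 + 360 − 120 + 30 − 6 + 1 = 265.

265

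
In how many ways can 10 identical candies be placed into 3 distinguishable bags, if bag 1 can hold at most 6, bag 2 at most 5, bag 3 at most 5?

Without the upper bounds there are C(12,2) = 66 ways to split 10 among 3 bags.
Subtract solutions that violate a single cap (substitute x_i' = x_i − (cap_i+1)): x_1 ≥ 7 gives C(5,2) = 10; x_2 ≥ 6 gives C(6,2) = 15; x_3 ≥ 6 gives C(6,2) = 15. Together 40.
No two caps can be exceeded simultaneously, so the pair terms are all 0.
By inclusion–exclusion the count is 66 − 40 + 0 = 26.

26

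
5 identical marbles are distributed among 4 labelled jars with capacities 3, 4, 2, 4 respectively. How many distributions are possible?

By stars and bars, unrestricted non-negative solutions to x_1+…+x_4 = 5 number C(5+3,3) = 56.
Subtract solutions that violate a single cap (substitute x_i' = x_i − (cap_i+1)): x_1 ≥ 4 gives C(4,3) = 4; x_2 ≥ 5 gives C(3,3) = 1; x_3 ≥ 3 gives C(5,3) = 10; x_4 ≥ 5 gives C(3,3) = 1. Together 16.
No two caps can be exceeded simultaneously, so the pair terms are all 0.
By inclusion–exclusion the count is 56 − 16 + 0 = 40.

40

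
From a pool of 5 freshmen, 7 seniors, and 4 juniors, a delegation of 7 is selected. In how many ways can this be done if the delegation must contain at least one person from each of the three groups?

10283

With no constraint there are C(16,7) = 11440 possible selections.
Subtract selections that omit an entire group: no freshmen → C(11,7) = 330; no seniors → C(9,7) = 36; no juniors → C(12,7) = 792.
Add back selections omitting two groups (i.e. drawn from a single group): C(5,7) + C(7,7) + C(4,7) = 1.
By inclusion–exclusion: 11440 − 1158 + 1 = 10283.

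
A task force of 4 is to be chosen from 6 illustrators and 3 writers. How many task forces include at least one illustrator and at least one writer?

Unrestricted: C(9,4) = 126 ways to pick any 4 of the 9.
Selections missing a whole group: no illustrators → C(3,4) = 0; no writers → C(6,4) = 15.
Both groups omitted at once is impossible, so 126 − 15 = 111.

111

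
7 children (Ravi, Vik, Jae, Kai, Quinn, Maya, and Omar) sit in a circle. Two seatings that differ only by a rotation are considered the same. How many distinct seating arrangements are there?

720

Fix one person's seat to break rotational symmetry; the remaining 6 people can be arranged in (6)! = 720 ways.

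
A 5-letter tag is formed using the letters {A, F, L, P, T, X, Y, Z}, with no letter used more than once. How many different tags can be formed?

6720

This is a permutation of 5 out of 8: P(8,5) = 8!/3!.
That product is 8 × 7 × 6 × 5 × 4 = 6720.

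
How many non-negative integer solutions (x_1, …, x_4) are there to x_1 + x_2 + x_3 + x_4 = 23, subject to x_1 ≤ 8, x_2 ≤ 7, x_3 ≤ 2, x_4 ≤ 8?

10

Ignoring the caps, the number of non-negative solutions to x_1+…+x_4 = 23 is C(26,3) = 2600.
Subtract solutions that violate a single cap (substitute x_i' = x_i − (cap_i+1)): x_1 ≥ 9 gives C(17,3) = 680; x_2 ≥ 8 gives C(18,3) = 816; x_3 ≥ 3 gives C(23,3) = 1771; x_4 ≥ 9 gives C(17,3) = 680. Together 3947.
Add back pairs where two caps are both exceeded: 84 + 364 + 56 + 455 + 84 + 364 = 1407.
Subtract triples: 20 + 0 + 10 + 20 = 50.
By inclusion–exclusion the count is 2600 − 3947 + 1407 − 50 = 10.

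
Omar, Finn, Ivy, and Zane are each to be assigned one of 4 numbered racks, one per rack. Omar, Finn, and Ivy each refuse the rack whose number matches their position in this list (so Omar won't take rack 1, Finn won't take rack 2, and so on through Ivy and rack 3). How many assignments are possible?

11

Let Aᵢ (for i ∈ {1, 2, 3}) be the placements that put person i in their forbidden rack. Any j of these fix j positions, leaving (4−j)! ways to fill the rest, and there are C(3,j) ways to pick which j.
By inclusion–exclusion, the number of valid placements is Σ_{j=0}^{3} (−1)^j C(3,j)·(4−j)!.
Computing: 24 − 18 + 6 − 1 = 11.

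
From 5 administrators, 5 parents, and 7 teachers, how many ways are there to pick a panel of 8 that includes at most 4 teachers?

Split by how many teachers are chosen (0 through 4).
Sum: C(7,0)·C(10,8) + C(7,1)·C(10,7) + C(7,2)·C(10,6) + C(7,3)·C(10,5) + C(7,4)·C(10,4) = 45 + 840 + 4410 + 8820 + 7350 = 21465.

21465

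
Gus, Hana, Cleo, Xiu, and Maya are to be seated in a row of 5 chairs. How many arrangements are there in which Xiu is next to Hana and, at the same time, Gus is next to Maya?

24

Treat {Xiu,Hana} as one block (2 orders) and {Gus,Maya} as another (2 orders).
That leaves 3 units to arrange: 2 × 2 × 3! = 4 × 6 = 24.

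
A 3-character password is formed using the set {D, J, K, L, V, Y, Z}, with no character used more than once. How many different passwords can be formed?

210

This is a permutation of 3 out of 7: P(7,3) = 7!/4!.
That product is 7 × 6 × 5 = 210.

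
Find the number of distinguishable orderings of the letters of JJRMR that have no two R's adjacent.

18

There are 5!/(2!·2!) = 30 arrangements of JJRMR in total.
Arrangements with the R's together: treat RR as one letter, giving (4)!/(2!) = 12.
Subtracting, 30 − 12 = 18 arrangements keep the R's apart.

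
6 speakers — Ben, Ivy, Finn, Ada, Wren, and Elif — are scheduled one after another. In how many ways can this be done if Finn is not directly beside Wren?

480

Of the 6! = 720 arrangements, those with Finn and Wren adjacent number 2 × 5! = 240 (treat the pair as a block with 2 internal orders).
So 720 − 240 = 480 arrangements keep them apart.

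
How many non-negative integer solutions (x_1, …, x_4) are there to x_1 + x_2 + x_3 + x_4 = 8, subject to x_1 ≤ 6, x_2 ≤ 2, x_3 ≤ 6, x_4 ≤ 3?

70

Without the upper bounds there are C(11,3) = 165 ways to split 8 among 4 variables.
Subtract solutions that violate a single cap (substitute x_i' = x_i − (cap_i+1)): x_1 ≥ 7 gives C(4,3) = 4; x_2 ≥ 3 gives C(8,3) = 56; x_3 ≥ 7 gives C(4,3) = 4; x_4 ≥ 4 gives C(7,3) = 35. Together 99.
Add back pairs where two caps are both exceeded: 0 + 0 + 0 + 0 + 4 + 0 = 4.
By inclusion–exclusion the count is 165 − 99 + 4 = 70.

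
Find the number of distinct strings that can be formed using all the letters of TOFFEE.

180

Letter multiplicities in TOFFEE: E×2, F×2, O×1, T×1.
So there are 6! / (2!·2!) = 180 distinguishable arrangements.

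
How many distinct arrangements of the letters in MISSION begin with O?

180

Fix O in the first position and arrange the remaining 6 letters.
Those 6 letters have I appearing twice and S appearing twice, giving (6)!/(2!·2!) = 180.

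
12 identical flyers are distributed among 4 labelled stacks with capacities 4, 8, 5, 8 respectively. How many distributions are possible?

215

Without the upper bounds there are C(15,3) = 455 ways to split 12 among 4 stacks.
Subtract solutions that violate a single cap (substitute x_i' = x_i − (cap_i+1)): x_1 ≥ 5 gives C(10,3) = 120; x_2 ≥ 9 gives C(6,3) = 20; x_3 ≥ 6 gives C(9,3) = 84; x_4 ≥ 9 gives C(6,3) = 20. Together 244.
Add back pairs where two caps are both exceeded: 0 + 4 + 0 + 0 + 0 + 0 = 4.
By inclusion–exclusion the count is 455 − 244 + 4 = 215.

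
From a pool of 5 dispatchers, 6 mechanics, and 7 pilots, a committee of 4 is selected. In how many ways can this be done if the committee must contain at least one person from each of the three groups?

With no constraint there are C(18,4) = 3060 possible selections.
Subtract selections that omit an entire group: no dispatchers → C(13,4) = 715; no mechanics → C(12,4) = 495; no pilots → C(11,4) = 330.
Add back selections omitting two groups (i.e. drawn from a single group): C(5,4) + C(6,4) + C(7,4) = 55.
By inclusion–exclusion: 3060 − 1540 + 55 = 1575.

1575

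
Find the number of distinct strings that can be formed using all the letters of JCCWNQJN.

5040

Letter multiplicities in JCCWNQJN: C×2, J×2, N×2, Q×1, W×1.
So there are 8! / (2!·2!·2!) = 5040 distinguishable arrangements.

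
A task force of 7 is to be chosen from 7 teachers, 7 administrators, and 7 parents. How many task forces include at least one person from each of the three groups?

Unrestricted: C(21,7) = 116280 ways to pick any 7 of the 21.
Subtract selections that omit an entire group: no teachers → C(14,7) = 3432; no administrators → C(14,7) = 3432; no parents → C(14,7) = 3432.
Add back selections omitting two groups (i.e. drawn from a single group): C(7,7) + C(7,7) + C(7,7) = 3.
By inclusion–exclusion: 116280 − 10296 + 3 = 105987.

105987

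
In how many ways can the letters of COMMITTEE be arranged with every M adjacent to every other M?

10080

Treat the 2 copies of M as a single block. The multiset to arrange is then {MM, C, E, E, I, O, T, T}, 8 items in all.
That gives (8)!/(2!·2!) = 10080 arrangements.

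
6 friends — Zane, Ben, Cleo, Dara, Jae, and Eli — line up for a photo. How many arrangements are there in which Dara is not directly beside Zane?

There are 6! = 720 arrangements in all. If Dara and Zane are adjacent, merging them into one block gives 2·(5)! = 240 arrangements.
Complementary counting: 720 − 240 = 480.

480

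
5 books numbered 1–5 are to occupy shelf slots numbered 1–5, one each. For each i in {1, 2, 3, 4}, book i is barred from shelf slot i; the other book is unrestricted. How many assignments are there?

Let Aᵢ (for 1 ≤ i ≤ 4) be the placements that put book i in its forbidden shelf slot. Any j of these fix j positions, leaving (5−j)! ways to fill the rest, and there are C(4,j) ways to pick which j.
By inclusion–exclusion, the number of valid placements is Σ_{j=0}^{4} (−1)^j C(4,j)·(5−j)!.
Computing: 120 − 96 + 36 − 8 + 1 = 53.

53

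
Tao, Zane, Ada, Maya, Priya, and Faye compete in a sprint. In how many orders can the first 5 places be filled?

720

There are 6 choices for 1st place, 5 for 2nd, and so on down to 2 for position 5.
That gives 6 × 5 × 4 × 3 × 2 = 720.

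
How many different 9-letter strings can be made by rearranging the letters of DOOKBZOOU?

15120

DOOKBZOOU has 9 letters with O appearing 4 times.
Dividing 9! = 362880 by 4! = 24 for the repeated letters gives 15120.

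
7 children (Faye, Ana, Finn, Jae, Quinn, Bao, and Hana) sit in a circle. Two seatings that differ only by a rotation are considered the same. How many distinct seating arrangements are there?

720

Seat Faye anywhere (absorbing the rotational symmetry), then permute the other 6: (6)! = 720.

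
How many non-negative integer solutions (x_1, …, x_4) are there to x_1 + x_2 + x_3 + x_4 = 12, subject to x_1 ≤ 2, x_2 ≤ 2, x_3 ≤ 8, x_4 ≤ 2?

10

Ignoring the caps, the number of non-negative solutions to x_1+…+x_4 = 12 is C(15,3) = 455.
Subtract solutions that violate a single cap (substitute x_i' = x_i − (cap_i+1)): x_1 ≥ 3 gives C(12,3) = 220; x_2 ≥ 3 gives C(12,3) = 220; x_3 ≥ 9 gives C(6,3) = 20; x_4 ≥ 3 gives C(12,3) = 220. Together 680.
Add back pairs where two caps are both exceeded: 84 + 1 + 84 + 1 + 84 + 1 = 255.
Subtract triples: 0 + 20 + 0 + 0 = 20.
By inclusion–exclusion the count is 455 − 680 + 255 − 20 = 10.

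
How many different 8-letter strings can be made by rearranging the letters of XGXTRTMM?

XGXTRTMM has 8 letters with M appearing twice, T appearing twice, and X appearing twice.
So there are 8! / (2!·2!·2!) = 5040 distinguishable arrangements.

5040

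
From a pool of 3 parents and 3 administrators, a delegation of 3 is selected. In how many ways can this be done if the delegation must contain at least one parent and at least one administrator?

18

With no constraint there are C(6,3) = 20 possible selections.
Selections missing a whole group: no parents → C(3,3) = 1; no administrators → C(3,3) = 1.
Both groups omitted at once is impossible, so 20 − 2 = 18.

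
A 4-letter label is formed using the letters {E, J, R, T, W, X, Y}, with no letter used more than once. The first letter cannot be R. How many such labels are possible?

720

The first letter has 7−1 = 6 choices (anything except R).
The remaining 3 letters are filled from the other 6 symbols without repetition: 6 × 5 × 4 = 120.
Total: 6 × 120 = 720.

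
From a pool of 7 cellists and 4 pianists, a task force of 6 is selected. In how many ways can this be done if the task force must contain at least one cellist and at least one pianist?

455

With no constraint there are C(11,6) = 462 possible selections.
Selections missing a whole group: no cellists → C(4,6) = 0; no pianists → C(7,6) = 7.
Both groups omitted at once is impossible, so 462 − 7 = 455.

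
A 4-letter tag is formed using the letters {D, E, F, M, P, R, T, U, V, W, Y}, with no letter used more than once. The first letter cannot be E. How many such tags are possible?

The first letter has 11−1 = 10 choices (anything except E).
The remaining 3 letters are filled from the other 10 symbols without repetition: 10 × 9 × 8 = 720.
Total: 10 × 720 = 7200.

7200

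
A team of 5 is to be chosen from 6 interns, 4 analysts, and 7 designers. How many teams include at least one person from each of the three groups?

With no constraint there are C(17,5) = 6188 possible selections.
Subtract selections that omit an entire group: no interns → C(11,5) = 462; no analysts → C(13,5) = 1287; no designers → C(10,5) = 252.
Add back selections omitting two groups (i.e. drawn from a single group): C(6,5) + C(4,5) + C(7,5) = 27.
By inclusion–exclusion: 6188 − 2001 + 27 = 4214.

4214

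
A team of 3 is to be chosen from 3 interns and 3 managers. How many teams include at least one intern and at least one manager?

18

Unrestricted: C(6,3) = 20 ways to pick any 3 of the 6.
Selections missing a whole group: no interns → C(3,3) = 1; no managers → C(3,3) = 1.
Both groups omitted at once is impossible, so 20 − 2 = 18.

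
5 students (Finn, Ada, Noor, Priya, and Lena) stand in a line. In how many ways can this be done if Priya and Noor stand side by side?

48

Glue Priya and Noor into one block (2 internal orders), leaving 4 units to arrange in a row.
That gives 2 × 4! = 2 × 24 = 48.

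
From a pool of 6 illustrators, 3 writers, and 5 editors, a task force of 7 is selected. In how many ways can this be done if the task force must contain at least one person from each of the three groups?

3058

With no constraint there are C(14,7) = 3432 possible selections.
Selections missing a whole group: no illustrators → C(8,7) = 8; no writers → C(11,7) = 330; no editors → C(9,7) = 36.
Add back selections omitting two groups (i.e. drawn from a single group): C(6,7) + C(3,7) + C(5,7) = 0.
By inclusion–exclusion: 3432 − 374 + 0 = 3058.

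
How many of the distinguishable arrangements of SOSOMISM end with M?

With the last slot taken by M, it remains to arrange the other 7 letters (SOSOISM).
Those 7 letters have O appearing twice and S appearing 3 times, giving (7)!/(3!·2!) = 420.

420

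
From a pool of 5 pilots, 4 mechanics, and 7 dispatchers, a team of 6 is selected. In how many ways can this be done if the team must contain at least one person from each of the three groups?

6545

With no constraint there are C(16,6) = 8008 possible selections.
Subtract selections that omit an entire group: no pilots → C(11,6) = 462; no mechanics → C(12,6) = 924; no dispatchers → C(9,6) = 84.
Add back selections omitting two groups (i.e. drawn from a single group): C(5,6) + C(4,6) + C(7,6) = 7.
By inclusion–exclusion: 8008 − 1470 + 7 = 6545.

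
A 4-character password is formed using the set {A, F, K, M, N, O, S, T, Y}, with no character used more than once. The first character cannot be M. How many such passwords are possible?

The first character has 9−1 = 8 choices (anything except M).
The remaining 3 characters are filled from the other 8 symbols without repetition: 8 × 7 × 6 = 336.
Total: 8 × 336 = 2688.

2688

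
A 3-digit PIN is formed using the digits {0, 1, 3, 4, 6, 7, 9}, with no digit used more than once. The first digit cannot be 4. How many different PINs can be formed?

The first digit has 7−1 = 6 choices (anything except 4).
The remaining 2 digits are filled from the other 6 symbols without repetition: 6 × 5 = 30.
Total: 6 × 30 = 180.

180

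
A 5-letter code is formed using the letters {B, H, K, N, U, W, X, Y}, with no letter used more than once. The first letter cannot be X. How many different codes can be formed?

The first letter has 8−1 = 7 choices (anything except X).
The remaining 4 letters are filled from the other 7 symbols without repetition: 7 × 6 × 5 × 4 = 840.
Total: 7 × 840 = 5880.

5880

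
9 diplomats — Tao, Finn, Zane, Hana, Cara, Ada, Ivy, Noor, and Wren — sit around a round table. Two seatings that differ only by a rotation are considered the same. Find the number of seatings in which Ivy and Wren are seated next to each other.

10080

Glue Ivy and Wren into a block (2 internal orders). Seating 8 units around a circle gives (7)! arrangements.
So 2 × (7)! = 2 × 5040 = 10080.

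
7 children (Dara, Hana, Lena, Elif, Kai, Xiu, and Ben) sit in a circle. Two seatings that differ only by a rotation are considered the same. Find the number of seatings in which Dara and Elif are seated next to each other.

Treat {Dara, Elif} as one unit (2 internal orders) and seat the resulting 6 units around the table: (5)! circular arrangements.
So 2 × (5)! = 2 × 120 = 240.

240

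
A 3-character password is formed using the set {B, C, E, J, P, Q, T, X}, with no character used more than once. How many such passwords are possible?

336

With no repetition, fill the 3 characters in order: 8 choices, then 7, down to 6.
That product is 8 × 7 × 6 = 336.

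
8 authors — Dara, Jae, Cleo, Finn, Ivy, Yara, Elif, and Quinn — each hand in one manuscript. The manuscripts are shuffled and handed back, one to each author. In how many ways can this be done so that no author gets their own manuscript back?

Count assignments avoiding every fixed point. For any j of the 8 authors fixed to their own manuscript, the other 8−j can be arranged in (8−j)! ways.
By inclusion–exclusion this is Σ_{j=0}^{8} (−1)^j C(8,j)·(8−j)!.
Computing: 40320 − 40320 + 20160 − 6720 + 1680 − 336 + 56 − 8 + 1 = 14833.

14833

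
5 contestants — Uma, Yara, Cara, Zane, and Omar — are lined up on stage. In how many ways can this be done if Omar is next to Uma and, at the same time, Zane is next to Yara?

24

Treat {Omar,Uma} as one block (2 orders) and {Zane,Yara} as another (2 orders).
That leaves 3 units to arrange: 2 × 2 × 3! = 4 × 6 = 24.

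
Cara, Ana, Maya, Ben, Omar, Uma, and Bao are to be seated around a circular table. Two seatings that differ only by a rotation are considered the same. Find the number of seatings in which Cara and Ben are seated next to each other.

Glue Cara and Ben into a block (2 internal orders). Seating 6 units around a circle gives (5)! arrangements.
So 2 × (5)! = 2 × 120 = 240.

240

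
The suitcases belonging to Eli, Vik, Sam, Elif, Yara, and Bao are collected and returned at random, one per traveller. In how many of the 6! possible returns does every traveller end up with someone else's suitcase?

Count assignments avoiding every fixed point. For any j of the 6 travellers fixed to their own suitcase, the other 6−j can be arranged in (6−j)! ways.
By inclusion–exclusion this is Σ_{j=0}^{6} (−1)^j C(6,j)·(6−j)!.
Computing: 720 − 720 + 360 − 120 + 30 − 6 + 1 = 265.

265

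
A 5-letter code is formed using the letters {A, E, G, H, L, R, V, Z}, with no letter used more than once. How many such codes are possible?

6720

This is a permutation of 5 out of 8: P(8,5) = 8!/3!.
8 × 7 × 6 × 5 × 4 = 6720.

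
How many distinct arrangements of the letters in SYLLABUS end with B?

With the last slot taken by B, it remains to arrange the other 7 letters (SYLLAUS).
Those 7 letters have L appearing twice and S appearing twice, giving (7)!/(2!·2!) = 1260.

1260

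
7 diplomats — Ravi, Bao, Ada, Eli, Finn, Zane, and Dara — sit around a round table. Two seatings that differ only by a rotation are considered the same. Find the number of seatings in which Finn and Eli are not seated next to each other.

480

Without the restriction there are (6)! = 720 seatings.
Seatings with Finn beside Eli: treat them as a block with 2 internal orders, giving 2 × (5)! = 240.
Subtracting, 720 − 240 = 480.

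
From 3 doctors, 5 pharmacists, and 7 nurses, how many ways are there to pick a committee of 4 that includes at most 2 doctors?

Split by how many doctors are chosen (0 through 2).
Sum: C(3,0)·C(12,4) + C(3,1)·C(12,3) + C(3,2)·C(12,2) = 495 + 660 + 198 = 1353.

1353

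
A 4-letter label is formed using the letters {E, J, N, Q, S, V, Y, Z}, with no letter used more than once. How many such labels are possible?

1680

Choose and order 4 of the 8 symbols: the first letter has 8 options, the next 7, then 6, 5.
8 × 7 × 6 × 5 = 1680.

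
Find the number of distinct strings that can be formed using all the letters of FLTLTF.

90

Letter multiplicities in FLTLTF: F×2, L×2, T×2.
So there are 6! / (2!·2!·2!) = 90 distinguishable arrangements.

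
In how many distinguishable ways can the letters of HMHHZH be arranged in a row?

30

HMHHZH has 6 letters with H appearing 4 times.
Dividing 6! = 720 by 4! = 24 for the repeated letters gives 30.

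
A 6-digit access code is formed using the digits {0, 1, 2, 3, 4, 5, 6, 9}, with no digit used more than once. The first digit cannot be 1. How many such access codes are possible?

17640

The first digit has 8−1 = 7 choices (anything except 1).
The remaining 5 digits are filled from the other 7 symbols without repetition: 7 × 6 × 5 × 4 × 3 = 2520.
Total: 7 × 2520 = 17640.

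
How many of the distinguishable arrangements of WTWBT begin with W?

Fix W in the first position and arrange the remaining 4 letters.
Those 4 letters have T appearing twice, giving (4)!/(2!) = 12.

12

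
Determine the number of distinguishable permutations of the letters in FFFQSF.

The 6 letters of FFFQSF have repeats: F appearing 4 times.
The number of distinct arrangements is 6!/(4!) = 720/24 = 30.

30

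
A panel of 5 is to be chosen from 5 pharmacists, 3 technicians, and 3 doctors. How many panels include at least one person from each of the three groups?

Total 5-person selections from all 11: C(11,5) = 462.
Subtract selections that omit an entire group: no pharmacists → C(6,5) = 6; no technicians → C(8,5) = 56; no doctors → C(8,5) = 56.
Add back selections omitting two groups (i.e. drawn from a single group): C(5,5) + C(3,5) + C(3,5) = 1.
By inclusion–exclusion: 462 − 118 + 1 = 345.

345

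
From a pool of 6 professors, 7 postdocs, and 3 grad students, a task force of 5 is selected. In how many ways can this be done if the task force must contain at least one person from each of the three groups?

2730

Total 5-person selections from all 16: C(16,5) = 4368.
Subtract selections that omit an entire group: no professors → C(10,5) = 252; no postdocs → C(9,5) = 126; no grad students → C(13,5) = 1287.
Add back selections omitting two groups (i.e. drawn from a single group): C(6,5) + C(7,5) + C(3,5) = 27.
By inclusion–exclusion: 4368 − 1665 + 27 = 2730.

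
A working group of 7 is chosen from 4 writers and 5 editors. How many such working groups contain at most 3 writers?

26

Split by how many writers are chosen (0 through 3).
Sum: C(4,0)·C(5,7) + C(4,1)·C(5,6) + C(4,2)·C(5,5) + C(4,3)·C(5,4) = 0 + 0 + 6 + 20 = 26.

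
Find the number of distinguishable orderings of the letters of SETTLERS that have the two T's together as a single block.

1260

Treat the 2 copies of T as a single block. The multiset to arrange is then {TT, E, E, L, R, S, S}, 7 items in all.
That gives (7)!/(2!·2!) = 1260 arrangements.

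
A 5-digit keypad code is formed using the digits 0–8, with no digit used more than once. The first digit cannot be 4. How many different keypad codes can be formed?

The first digit has 9−1 = 8 choices (anything except 4).
The remaining 4 digits are filled from the other 8 symbols without repetition: 8 × 7 × 6 × 5 = 1680.
Total: 8 × 1680 = 13440.

13440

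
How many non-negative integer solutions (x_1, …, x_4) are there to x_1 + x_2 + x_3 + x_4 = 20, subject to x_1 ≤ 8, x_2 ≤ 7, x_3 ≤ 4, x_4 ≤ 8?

By stars and bars, unrestricted non-negative solutions to x_1+…+x_4 = 20 number C(20+3,3) = 1771.
Subtract solutions that violate a single cap (substitute x_i' = x_i − (cap_i+1)): x_1 ≥ 9 gives C(14,3) = 364; x_2 ≥ 8 gives C(15,3) = 455; x_3 ≥ 5 gives C(18,3) = 816; x_4 ≥ 9 gives C(14,3) = 364. Together 1999.
Add back pairs where two caps are both exceeded: 20 + 84 + 10 + 120 + 20 + 84 = 338.
By inclusion–exclusion the count is 1771 − 1999 + 338 = 110.

110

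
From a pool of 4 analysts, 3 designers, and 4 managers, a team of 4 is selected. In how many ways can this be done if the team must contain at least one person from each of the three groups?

192

With no constraint there are C(11,4) = 330 possible selections.
Subtract selections that omit an entire group: no analysts → C(7,4) = 35; no designers → C(8,4) = 70; no managers → C(7,4) = 35.
Add back selections omitting two groups (i.e. drawn from a single group): C(4,4) + C(3,4) + C(4,4) = 2.
By inclusion–exclusion: 330 − 140 + 2 = 192.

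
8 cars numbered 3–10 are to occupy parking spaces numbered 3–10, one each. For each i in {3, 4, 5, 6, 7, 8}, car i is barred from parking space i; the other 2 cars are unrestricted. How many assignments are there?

18806

Let Aᵢ (for 3 ≤ i ≤ 8) be the placements that put car i in its forbidden parking space. Any j of these fix j positions, leaving (8−j)! ways to fill the rest, and there are C(6,j) ways to pick which j.
By inclusion–exclusion, the number of valid placements is Σ_{j=0}^{6} (−1)^j C(6,j)·(8−j)!.
Computing: 40320 − 30240 + 10800 − 2400 + 360 − 36 + 2 = 18806.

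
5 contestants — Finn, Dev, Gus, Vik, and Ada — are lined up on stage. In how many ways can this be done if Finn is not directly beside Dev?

72

There are 5! = 120 arrangements in all. If Finn and Dev are adjacent, merging them into one block gives 2·(4)! = 48 arrangements.
So 120 − 48 = 72 arrangements keep them apart.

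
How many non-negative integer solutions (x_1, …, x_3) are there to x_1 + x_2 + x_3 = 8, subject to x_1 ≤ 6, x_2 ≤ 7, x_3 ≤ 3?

Ignoring the caps, the number of non-negative solutions to x_1+…+x_3 = 8 is C(10,2) = 45.
Subtract solutions that violate a single cap (substitute x_i' = x_i − (cap_i+1)): x_1 ≥ 7 gives C(3,2) = 3; x_2 ≥ 8 gives C(2,2) = 1; x_3 ≥ 4 gives C(6,2) = 15. Together 19.
No two caps can be exceeded simultaneously, so the pair terms are all 0.
By inclusion–exclusion the count is 45 − 19 + 0 = 26.

26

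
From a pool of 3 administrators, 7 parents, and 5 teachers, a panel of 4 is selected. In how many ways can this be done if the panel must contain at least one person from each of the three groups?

Unrestricted: C(15,4) = 1365 ways to pick any 4 of the 15.
Selections missing a whole group: no administrators → C(12,4) = 495; no parents → C(8,4) = 70; no teachers → C(10,4) = 210.
Add back selections omitting two groups (i.e. drawn from a single group): C(3,4) + C(7,4) + C(5,4) = 40.
By inclusion–exclusion: 1365 − 775 + 40 = 630.

630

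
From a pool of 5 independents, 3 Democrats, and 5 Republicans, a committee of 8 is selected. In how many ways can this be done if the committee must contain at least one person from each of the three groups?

With no constraint there are C(13,8) = 1287 possible selections.
Selections missing a whole group: no independents → C(8,8) = 1; no Democrats → C(10,8) = 45; no Republicans → C(8,8) = 1.
Add back selections omitting two groups (i.e. drawn from a single group): C(5,8) + C(3,8) + C(5,8) = 0.
By inclusion–exclusion: 1287 − 47 + 0 = 1240.

1240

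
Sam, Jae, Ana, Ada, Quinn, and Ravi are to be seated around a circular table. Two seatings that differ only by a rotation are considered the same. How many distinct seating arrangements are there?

120

Seat Sam anywhere (absorbing the rotational symmetry), then permute the other 5: (5)! = 120.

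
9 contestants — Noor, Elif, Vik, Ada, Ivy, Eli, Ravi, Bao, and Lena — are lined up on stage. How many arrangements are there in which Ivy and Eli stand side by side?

Place the 7 others and the Ivy-Eli pair as 8 objects in a line; the pair has 2 internal arrangements.
So the count is 2·(8)! = 80640.

80640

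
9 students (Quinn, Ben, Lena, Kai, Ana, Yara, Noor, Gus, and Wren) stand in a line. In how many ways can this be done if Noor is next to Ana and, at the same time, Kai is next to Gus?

Treat {Noor,Ana} as one block (2 orders) and {Kai,Gus} as another (2 orders).
That leaves 7 units to arrange: 2 × 2 × 7! = 4 × 5040 = 20160.

20160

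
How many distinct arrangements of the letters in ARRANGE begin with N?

180

With the first slot taken by N, it remains to arrange the other 6 letters (ARRAGE).
Those 6 letters have A appearing twice and R appearing twice, giving (6)!/(2!·2!) = 180.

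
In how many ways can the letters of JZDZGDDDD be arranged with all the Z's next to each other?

336

Treat the 2 copies of Z as a single block. The multiset to arrange is then {ZZ, D, D, D, D, D, G, J}, 8 items in all.
That gives (8)!/(5!) = 336 arrangements.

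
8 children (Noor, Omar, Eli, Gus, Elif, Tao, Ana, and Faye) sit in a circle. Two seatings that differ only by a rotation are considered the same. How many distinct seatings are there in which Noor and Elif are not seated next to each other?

All circular seatings of 8 people number (7)! = 5040.
Those with Noor next to Elif: fuse the pair into one unit and seat 7 units around a circle — 2·(6)! = 1440.
Subtracting, 5040 − 1440 = 3600.

3600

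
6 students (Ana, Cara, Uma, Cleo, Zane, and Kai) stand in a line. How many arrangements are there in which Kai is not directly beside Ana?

480

There are 6! = 720 arrangements in all. If Kai and Ana are adjacent, merging them into one block gives 2·(5)! = 240 arrangements.
So 720 − 240 = 480 arrangements keep them apart.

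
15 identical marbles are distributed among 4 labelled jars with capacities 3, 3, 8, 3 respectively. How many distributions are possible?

By stars and bars, unrestricted non-negative solutions to x_1+…+x_4 = 15 number C(15+3,3) = 816.
Subtract solutions that violate a single cap (substitute x_i' = x_i − (cap_i+1)): x_1 ≥ 4 gives C(14,3) = 364; x_2 ≥ 4 gives C(14,3) = 364; x_3 ≥ 9 gives C(9,3) = 84; x_4 ≥ 4 gives C(14,3) = 364. Together 1176.
Add back pairs where two caps are both exceeded: 120 + 10 + 120 + 10 + 120 + 10 = 390.
Subtract triples: 0 + 20 + 0 + 0 = 20.
By inclusion–exclusion the count is 816 − 1176 + 390 − 20 = 10.

10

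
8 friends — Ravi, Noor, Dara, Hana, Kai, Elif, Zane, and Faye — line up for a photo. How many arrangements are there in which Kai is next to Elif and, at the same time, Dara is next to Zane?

2880

Treat {Kai,Elif} as one block (2 orders) and {Dara,Zane} as another (2 orders).
That leaves 6 units to arrange: 2 × 2 × 6! = 4 × 720 = 2880.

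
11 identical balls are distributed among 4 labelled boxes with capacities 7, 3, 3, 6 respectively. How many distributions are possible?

Ignoring the caps, the number of non-negative solutions to x_1+…+x_4 = 11 is C(14,3) = 364.
Subtract solutions that violate a single cap (substitute x_i' = x_i − (cap_i+1)): x_1 ≥ 8 gives C(6,3) = 20; x_2 ≥ 4 gives C(10,3) = 120; x_3 ≥ 4 gives C(10,3) = 120; x_4 ≥ 7 gives C(7,3) = 35. Together 295.
Add back pairs where two caps are both exceeded: 0 + 0 + 0 + 20 + 1 + 1 = 22.
By inclusion–exclusion the count is 364 − 295 + 22 = 91.

91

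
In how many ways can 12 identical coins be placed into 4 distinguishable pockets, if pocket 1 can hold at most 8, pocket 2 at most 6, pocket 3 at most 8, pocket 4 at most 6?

Ignoring the caps, the number of non-negative solutions to x_1+…+x_4 = 12 is C(15,3) = 455.
Subtract solutions that violate a single cap (substitute x_i' = x_i − (cap_i+1)): x_1 ≥ 9 gives C(6,3) = 20; x_2 ≥ 7 gives C(8,3) = 56; x_3 ≥ 9 gives C(6,3) = 20; x_4 ≥ 7 gives C(8,3) = 56. Together 152.
No two caps can be exceeded simultaneously, so the pair terms are all 0.
By inclusion–exclusion the count is 455 − 152 + 0 = 303.

303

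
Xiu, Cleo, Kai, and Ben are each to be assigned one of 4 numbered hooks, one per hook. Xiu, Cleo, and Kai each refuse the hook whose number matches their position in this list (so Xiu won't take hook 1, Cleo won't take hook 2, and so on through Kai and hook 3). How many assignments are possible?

Let Aᵢ (for i ∈ {1, 2, 3}) be the placements that put person i in their forbidden hook. Any j of these fix j positions, leaving (4−j)! ways to fill the rest, and there are C(3,j) ways to pick which j.
By inclusion–exclusion, the number of valid placements is Σ_{j=0}^{3} (−1)^j C(3,j)·(4−j)!.
Computing: 24 − 18 + 6 − 1 = 11.

11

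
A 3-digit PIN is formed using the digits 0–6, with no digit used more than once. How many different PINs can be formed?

210

Choose and order 3 of the 7 symbols: the first digit has 7 options, the next 6, then 5.
7 × 6 × 5 = 210.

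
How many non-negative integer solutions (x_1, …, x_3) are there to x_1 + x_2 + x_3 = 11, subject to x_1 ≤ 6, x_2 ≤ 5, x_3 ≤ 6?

Ignoring the caps, the number of non-negative solutions to x_1+…+x_3 = 11 is C(13,2) = 78.
Subtract solutions that violate a single cap (substitute x_i' = x_i − (cap_i+1)): x_1 ≥ 7 gives C(6,2) = 15; x_2 ≥ 6 gives C(7,2) = 21; x_3 ≥ 7 gives C(6,2) = 15. Together 51.
No two caps can be exceeded simultaneously, so the pair terms are all 0.
By inclusion–exclusion the count is 78 − 51 + 0 = 27.

27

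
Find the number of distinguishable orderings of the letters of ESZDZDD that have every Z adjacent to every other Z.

120

Treat the 2 copies of Z as a single block. The multiset to arrange is then {ZZ, D, D, D, E, S}, 6 items in all.
That gives (6)!/(3!) = 120 arrangements.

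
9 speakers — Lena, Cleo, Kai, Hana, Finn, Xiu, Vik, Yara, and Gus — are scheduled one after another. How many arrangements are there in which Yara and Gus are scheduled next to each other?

80640

Place the 7 others and the Yara-Gus pair as 8 objects in a line; the pair has 2 internal arrangements.
That gives 2 × 8! = 2 × 40320 = 80640.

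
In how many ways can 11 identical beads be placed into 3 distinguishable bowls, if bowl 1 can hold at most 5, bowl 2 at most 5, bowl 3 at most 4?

Ignoring the caps, the number of non-negative solutions to x_1+…+x_3 = 11 is C(13,2) = 78.
Subtract solutions that violate a single cap (substitute x_i' = x_i − (cap_i+1)): x_1 ≥ 6 gives C(7,2) = 21; x_2 ≥ 6 gives C(7,2) = 21; x_3 ≥ 5 gives C(8,2) = 28. Together 70.
Add back pairs where two caps are both exceeded: 0 + 1 + 1 = 2.
By inclusion–exclusion the count is 78 − 70 + 2 = 10.

10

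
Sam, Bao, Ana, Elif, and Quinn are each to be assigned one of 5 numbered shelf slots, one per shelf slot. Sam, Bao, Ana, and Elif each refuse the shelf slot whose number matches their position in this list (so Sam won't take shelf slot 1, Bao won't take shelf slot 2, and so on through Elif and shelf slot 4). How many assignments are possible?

Let Aᵢ (for 1 ≤ i ≤ 4) be the placements that put person i in their forbidden shelf slot. Any j of these fix j positions, leaving (5−j)! ways to fill the rest, and there are C(4,j) ways to pick which j.
By inclusion–exclusion, the number of valid placements is Σ_{j=0}^{4} (−1)^j C(4,j)·(5−j)!.
Computing: 120 − 96 + 36 − 8 + 1 = 53.

53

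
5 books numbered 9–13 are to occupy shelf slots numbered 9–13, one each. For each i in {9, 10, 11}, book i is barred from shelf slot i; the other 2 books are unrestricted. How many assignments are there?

64

Let Aᵢ (for i ∈ {9, 10, 11}) be the placements that put book i in its forbidden shelf slot. Any j of these fix j positions, leaving (5−j)! ways to fill the rest, and there are C(3,j) ways to pick which j.
By inclusion–exclusion, the number of valid placements is Σ_{j=0}^{3} (−1)^j C(3,j)·(5−j)!.
Computing: 120 − 72 + 18 − 2 = 64.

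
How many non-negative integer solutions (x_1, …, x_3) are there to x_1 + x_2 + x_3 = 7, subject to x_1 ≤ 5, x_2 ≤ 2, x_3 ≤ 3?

Without the upper bounds there are C(9,2) = 36 ways to split 7 among 3 variables.
Subtract solutions that violate a single cap (substitute x_i' = x_i − (cap_i+1)): x_1 ≥ 6 gives C(3,2) = 3; x_2 ≥ 3 gives C(6,2) = 15; x_3 ≥ 4 gives C(5,2) = 10. Together 28.
Add back pairs where two caps are both exceeded: 0 + 0 + 1 = 1.
By inclusion–exclusion the count is 36 − 28 + 1 = 9.

9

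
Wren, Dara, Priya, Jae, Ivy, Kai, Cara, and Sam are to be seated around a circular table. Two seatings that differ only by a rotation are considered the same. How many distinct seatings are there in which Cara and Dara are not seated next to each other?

All circular seatings of 8 people number (7)! = 5040.
Those with Cara next to Dara: fuse the pair into one unit and seat 7 units around a circle — 2·(6)! = 1440.
Subtracting, 5040 − 1440 = 3600.

3600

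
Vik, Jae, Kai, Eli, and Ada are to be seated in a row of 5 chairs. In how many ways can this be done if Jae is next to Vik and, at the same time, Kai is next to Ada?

Treat {Jae,Vik} as one block (2 orders) and {Kai,Ada} as another (2 orders).
That leaves 3 units to arrange: 2 × 2 × 3! = 4 × 6 = 24.

24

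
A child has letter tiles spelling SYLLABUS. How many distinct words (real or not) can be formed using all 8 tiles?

10080

The 8 letters of SYLLABUS have repeats: L appearing twice and S appearing twice.
So there are 8! / (2!·2!) = 10080 distinguishable arrangements.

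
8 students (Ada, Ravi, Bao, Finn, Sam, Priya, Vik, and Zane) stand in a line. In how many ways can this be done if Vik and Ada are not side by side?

Of the 8! = 40320 arrangements, those with Vik and Ada adjacent number 2 × 7! = 10080 (treat the pair as a block with 2 internal orders).
Complementary counting: 40320 − 10080 = 30240.

30240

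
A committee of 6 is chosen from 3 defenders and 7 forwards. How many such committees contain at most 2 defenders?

Split by how many defenders are chosen (0 through 2).
Sum: C(3,0)·C(7,6) + C(3,1)·C(7,5) + C(3,2)·C(7,4) = 7 + 63 + 105 = 175.

175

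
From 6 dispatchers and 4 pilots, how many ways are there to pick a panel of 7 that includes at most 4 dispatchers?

80

Split by how many dispatchers are chosen (0 through 4).
Sum: C(6,0)·C(4,7) + C(6,1)·C(4,6) + C(6,2)·C(4,5) + C(6,3)·C(4,4) + C(6,4)·C(4,3) = 0 + 0 + 0 + 20 + 60 = 80.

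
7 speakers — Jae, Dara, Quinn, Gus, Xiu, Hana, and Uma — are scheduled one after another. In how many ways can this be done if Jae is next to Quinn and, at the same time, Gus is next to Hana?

480

Treat {Jae,Quinn} as one block (2 orders) and {Gus,Hana} as another (2 orders).
That leaves 5 units to arrange: 2 × 2 × 5! = 4 × 120 = 480.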